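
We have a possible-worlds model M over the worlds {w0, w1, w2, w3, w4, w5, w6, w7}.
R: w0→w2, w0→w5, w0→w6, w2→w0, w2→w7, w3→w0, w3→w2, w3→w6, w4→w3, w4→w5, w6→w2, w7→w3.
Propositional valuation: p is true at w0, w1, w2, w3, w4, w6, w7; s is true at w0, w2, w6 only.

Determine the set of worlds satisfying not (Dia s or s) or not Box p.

w0, w1, w4, w5, w7

Let φ = not (Dia s or s) or not Box p. Evaluate φ at each world:
  w0 (successors {w2, w5, w6}): φ is true.
  w1 (successors ∅): φ is true.
  w2 (successors {w0, w7}): φ is false.
  w3 (successors {w0, w2, w6}): φ is false.
  w4 (successors {w3, w5}): φ is true.
  w5 (successors ∅): φ is true.
  w6 (successors {w2}): φ is false.
  w7 (successors {w3}): φ is true.
For instance, at w4:
  At w4: not (Dia s or s) is true, not Box p is true, so not (Dia s or s) or not Box p is true.
    At w4: Dia s or s is false, so not (Dia s or s) is true.
      At w4: Dia s is false, s is false, so Dia s or s is false.
    At w4: Box p is false, so not Box p is true.
      At w4: Box p requires p at every successor {w3, w5}.
        p fails at w5, so Box p is false at w4.
Satisfying worlds: {w0, w1, w4, w5, w7}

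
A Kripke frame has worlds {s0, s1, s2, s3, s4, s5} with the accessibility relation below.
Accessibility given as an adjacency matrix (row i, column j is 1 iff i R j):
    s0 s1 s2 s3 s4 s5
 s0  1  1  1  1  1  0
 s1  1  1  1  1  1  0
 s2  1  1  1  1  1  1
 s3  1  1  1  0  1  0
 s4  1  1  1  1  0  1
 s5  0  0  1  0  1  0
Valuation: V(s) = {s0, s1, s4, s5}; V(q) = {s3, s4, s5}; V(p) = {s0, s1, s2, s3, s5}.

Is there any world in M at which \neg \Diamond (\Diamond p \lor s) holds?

Let φ = \neg \Diamond (\Diamond p \lor s). Evaluate φ at each world:
  s0 (successors {s0, s1, s2, s3, s4}): φ is false.
  s1 (successors {s0, s1, s2, s3, s4}): φ is false.
  s2 (successors {s0, s1, s2, s3, s4, s5}): φ is false.
  s3 (successors {s0, s1, s2, s4}): φ is false.
  s4 (successors {s0, s1, s2, s3, s5}): φ is false.
  s5 (successors {s2, s4}): φ is false.
For instance, at s2:
  At s2: \Diamond (\Diamond p \lor s) is true, so \neg \Diamond (\Diamond p \lor s) is false.
    At s2: \Diamond (\Diamond p \lor s) requires \Diamond p \lor s at some successor in {s0, s1, s2, s3, s4, s5}.
      \Diamond p \lor s holds at s0, so \Diamond (\Diamond p \lor s) is true at s2.

No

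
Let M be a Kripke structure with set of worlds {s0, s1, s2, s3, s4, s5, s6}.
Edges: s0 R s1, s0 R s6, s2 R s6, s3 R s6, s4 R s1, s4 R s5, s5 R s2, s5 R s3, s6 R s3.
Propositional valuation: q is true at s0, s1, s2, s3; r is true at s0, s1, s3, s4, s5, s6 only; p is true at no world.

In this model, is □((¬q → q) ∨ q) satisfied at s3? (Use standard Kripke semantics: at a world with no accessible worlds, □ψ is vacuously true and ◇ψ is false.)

Recall that □ψ holds at a world iff ψ holds at every accessible world, and ◇ψ holds iff ψ holds at some accessible world.
At s3: □((¬q → q) ∨ q) requires (¬q → q) ∨ q at every successor {s6}.
  (¬q → q) ∨ q fails at s6, so □((¬q → q) ∨ q) is false at s3.

No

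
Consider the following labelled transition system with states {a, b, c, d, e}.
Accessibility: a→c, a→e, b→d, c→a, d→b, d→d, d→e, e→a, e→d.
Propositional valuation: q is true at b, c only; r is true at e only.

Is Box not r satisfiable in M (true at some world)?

Yes

Let φ = Box not r. Evaluate φ at each world:
  a (successors {c, e}): φ is false.
  b (successors {d}): φ is true.
  c (successors {a}): φ is true.
  d (successors {b, d, e}): φ is false.
  e (successors {a, d}): φ is true.
Detail at b (witness):
  At b: Box not r requires not r at every successor {d}.
    At d: not r is true.
  So Box not r is true at b.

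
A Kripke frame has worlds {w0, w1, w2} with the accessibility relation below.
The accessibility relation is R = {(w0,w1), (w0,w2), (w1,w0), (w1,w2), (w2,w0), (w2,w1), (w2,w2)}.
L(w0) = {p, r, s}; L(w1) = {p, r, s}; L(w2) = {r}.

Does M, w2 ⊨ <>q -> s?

Yes

At w2: <>q is false, s is false, so <>q -> s is true.
  At w2: <>q requires q at some successor in {w0, w1, w2}.
    At w0: q is false.
    At w1: q is false.
    At w2: q is false.
  So <>q is false at w2.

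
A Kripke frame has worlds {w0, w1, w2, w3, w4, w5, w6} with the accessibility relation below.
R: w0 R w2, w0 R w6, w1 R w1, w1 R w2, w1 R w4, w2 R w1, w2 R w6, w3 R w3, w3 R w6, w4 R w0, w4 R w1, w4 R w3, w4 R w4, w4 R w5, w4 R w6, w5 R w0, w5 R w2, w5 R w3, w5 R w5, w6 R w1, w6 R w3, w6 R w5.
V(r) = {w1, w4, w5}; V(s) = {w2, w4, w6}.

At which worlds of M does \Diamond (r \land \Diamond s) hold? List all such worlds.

Recall that \Diamond ψ holds at a world iff ψ holds at some accessible world.
Let φ = \Diamond (r \land \Diamond s). Evaluate φ at each world:
  w0 (successors {w2, w6}): φ is false.
  w1 (successors {w1, w2, w4}): φ is true.
  w2 (successors {w1, w6}): φ is true.
  w3 (successors {w3, w6}): φ is false.
  w4 (successors {w0, w1, w3, w4, w5, w6}): φ is true.
  w5 (successors {w0, w2, w3, w5}): φ is true.
  w6 (successors {w1, w3, w5}): φ is true.
For instance, at w5:
  At w5: \Diamond (r \land \Diamond s) requires r \land \Diamond s at some successor in {w0, w2, w3, w5}.
    r \land \Diamond s holds at w5, so \Diamond (r \land \Diamond s) is true at w5.
      At w5: r is true, \Diamond s is true, so r \land \Diamond s is true.
Satisfying worlds: {w1, w2, w4, w5, w6}

w1, w2, w4, w5, w6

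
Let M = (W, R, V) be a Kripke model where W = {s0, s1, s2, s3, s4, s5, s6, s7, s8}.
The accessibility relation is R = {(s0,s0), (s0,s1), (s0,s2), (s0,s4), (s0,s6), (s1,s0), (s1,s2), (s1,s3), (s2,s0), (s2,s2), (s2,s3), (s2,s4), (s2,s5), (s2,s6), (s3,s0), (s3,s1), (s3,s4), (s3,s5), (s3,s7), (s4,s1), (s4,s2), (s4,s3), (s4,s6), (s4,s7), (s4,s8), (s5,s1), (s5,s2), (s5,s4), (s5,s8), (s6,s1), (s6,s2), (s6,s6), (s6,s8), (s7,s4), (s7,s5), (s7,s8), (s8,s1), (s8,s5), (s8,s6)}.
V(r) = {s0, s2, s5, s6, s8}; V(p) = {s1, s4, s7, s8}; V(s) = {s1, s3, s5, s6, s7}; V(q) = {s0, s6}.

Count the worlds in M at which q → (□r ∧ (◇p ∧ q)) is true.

7

Recall that □ψ holds at a world iff ψ holds at every accessible world, and ◇ψ holds iff ψ holds at some accessible world.
Let φ = q → (□r ∧ (◇p ∧ q)). Evaluate φ at each world:
  s0 (successors {s0, s1, s2, s4, s6}): φ is false.
  s1 (successors {s0, s2, s3}): φ is true.
  s2 (successors {s0, s2, s3, s4, s5, s6}): φ is true.
  s3 (successors {s0, s1, s4, s5, s7}): φ is true.
  s4 (successors {s1, s2, s3, s6, s7, s8}): φ is true.
  s5 (successors {s1, s2, s4, s8}): φ is true.
  s6 (successors {s1, s2, s6, s8}): φ is false.
  s7 (successors {s4, s5, s8}): φ is true.
  s8 (successors {s1, s5, s6}): φ is true.
For instance, at s6:
  At s6: q is true, □r ∧ (◇p ∧ q) is false, so q → (□r ∧ (◇p ∧ q)) is false.
    At s6: □r is false, ◇p ∧ q is true, so □r ∧ (◇p ∧ q) is false.
      At s6: □r requires r at every successor {s1, s2, s6, s8}.
        r fails at s1, so □r is false at s6.
      At s6: ◇p is true, q is true, so ◇p ∧ q is true.
Satisfying worlds: {s1, s2, s3, s4, s5, s7, s8}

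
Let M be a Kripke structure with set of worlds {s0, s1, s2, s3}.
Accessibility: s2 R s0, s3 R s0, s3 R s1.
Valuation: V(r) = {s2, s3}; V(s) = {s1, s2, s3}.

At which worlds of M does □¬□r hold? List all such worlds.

s0, s1

Let φ = □¬□r. Evaluate φ at each world:
  s0 (successors ∅): φ is true.
  s1 (successors ∅): φ is true.
  s2 (successors {s0}): φ is false.
  s3 (successors {s0, s1}): φ is false.
For instance, at s2:
  At s2: □¬□r requires ¬□r at every successor {s0}.
    ¬□r fails at s0, so □¬□r is false at s2.
      At s0: □r is true, so ¬□r is false.
Satisfying worlds: {s0, s1}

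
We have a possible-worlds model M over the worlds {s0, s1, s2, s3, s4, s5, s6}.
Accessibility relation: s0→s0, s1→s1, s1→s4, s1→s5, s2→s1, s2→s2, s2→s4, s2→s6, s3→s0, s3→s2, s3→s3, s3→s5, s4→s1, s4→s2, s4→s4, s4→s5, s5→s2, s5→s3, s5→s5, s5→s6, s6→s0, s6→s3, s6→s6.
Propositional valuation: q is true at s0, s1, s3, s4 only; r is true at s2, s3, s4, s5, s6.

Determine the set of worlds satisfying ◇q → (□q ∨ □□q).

s0

Let φ = ◇q → (□q ∨ □□q). Evaluate φ at each world:
  s0 (successors {s0}): φ is true.
  s1 (successors {s1, s4, s5}): φ is false.
  s2 (successors {s1, s2, s4, s6}): φ is false.
  s3 (successors {s0, s2, s3, s5}): φ is false.
  s4 (successors {s1, s2, s4, s5}): φ is false.
  s5 (successors {s2, s3, s5, s6}): φ is false.
  s6 (successors {s0, s3, s6}): φ is false.
For instance, at s5:
  At s5: ◇q is true, □q ∨ □□q is false, so ◇q → (□q ∨ □□q) is false.
    At s5: ◇q requires q at some successor in {s2, s3, s5, s6}.
      q holds at s3, so ◇q is true at s5.
    At s5: □q is false, □□q is false, so □q ∨ □□q is false.
      At s5: □q requires q at every successor {s2, s3, s5, s6}.
        q fails at s2, so □q is false at s5.
      At s5: □□q requires □q at every successor {s2, s3, s5, s6}.
        □q fails at s2, so □□q is false at s5.
Satisfying worlds: {s0}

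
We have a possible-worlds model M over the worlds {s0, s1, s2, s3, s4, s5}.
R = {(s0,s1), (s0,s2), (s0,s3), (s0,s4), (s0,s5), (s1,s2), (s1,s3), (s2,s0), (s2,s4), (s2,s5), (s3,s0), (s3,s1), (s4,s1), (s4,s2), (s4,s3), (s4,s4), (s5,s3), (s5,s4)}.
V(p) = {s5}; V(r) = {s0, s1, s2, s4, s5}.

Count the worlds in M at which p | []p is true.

1

Let φ = p | []p. Evaluate φ at each world:
  s0 (successors {s1, s2, s3, s4, s5}): φ is false.
  s1 (successors {s2, s3}): φ is false.
  s2 (successors {s0, s4, s5}): φ is false.
  s3 (successors {s0, s1}): φ is false.
  s4 (successors {s1, s2, s3, s4}): φ is false.
  s5 (successors {s3, s4}): φ is true.
For instance, at s4:
  At s4: p is false, []p is false, so p | []p is false.
    At s4: []p requires p at every successor {s1, s2, s3, s4}.
      p fails at s1, so []p is false at s4.
Satisfying worlds: {s5}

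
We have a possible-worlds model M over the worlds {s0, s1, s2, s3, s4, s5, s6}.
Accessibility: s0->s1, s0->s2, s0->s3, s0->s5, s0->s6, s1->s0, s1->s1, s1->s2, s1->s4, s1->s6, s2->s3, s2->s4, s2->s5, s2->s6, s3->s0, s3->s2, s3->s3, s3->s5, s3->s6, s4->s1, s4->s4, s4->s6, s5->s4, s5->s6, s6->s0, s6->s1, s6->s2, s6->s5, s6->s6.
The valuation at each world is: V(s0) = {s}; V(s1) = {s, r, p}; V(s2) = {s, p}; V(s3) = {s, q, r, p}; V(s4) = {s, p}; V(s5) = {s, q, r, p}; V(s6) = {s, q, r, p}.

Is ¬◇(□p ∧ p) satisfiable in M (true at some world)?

Let φ = ¬◇(□p ∧ p). Evaluate φ at each world:
  s0 (successors {s1, s2, s3, s5, s6}): φ is false.
  s1 (successors {s0, s1, s2, s4, s6}): φ is false.
  s2 (successors {s3, s4, s5, s6}): φ is false.
  s3 (successors {s0, s2, s3, s5, s6}): φ is false.
  s4 (successors {s1, s4, s6}): φ is false.
  s5 (successors {s4, s6}): φ is false.
  s6 (successors {s0, s1, s2, s5, s6}): φ is false.
For instance, at s5:
  At s5: ◇(□p ∧ p) is true, so ¬◇(□p ∧ p) is false.
    At s5: ◇(□p ∧ p) requires □p ∧ p at some successor in {s4, s6}.
      □p ∧ p holds at s4, so ◇(□p ∧ p) is true at s5.

No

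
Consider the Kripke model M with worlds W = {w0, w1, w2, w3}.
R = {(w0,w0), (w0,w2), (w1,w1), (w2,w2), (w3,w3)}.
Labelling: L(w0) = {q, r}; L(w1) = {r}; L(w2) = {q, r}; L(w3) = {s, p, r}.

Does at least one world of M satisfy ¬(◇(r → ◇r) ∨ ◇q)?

Recall that ◇ψ holds at a world iff ψ holds at some accessible world.
Let φ = ¬(◇(r → ◇r) ∨ ◇q). Evaluate φ at each world:
  w0 (successors {w0, w2}): φ is false.
  w1 (successors {w1}): φ is false.
  w2 (successors {w2}): φ is false.
  w3 (successors {w3}): φ is false.
For instance, at w0:
  At w0: ◇(r → ◇r) ∨ ◇q is true, so ¬(◇(r → ◇r) ∨ ◇q) is false.
    At w0: ◇(r → ◇r) is true, ◇q is true, so ◇(r → ◇r) ∨ ◇q is true.
      At w0: ◇(r → ◇r) requires r → ◇r at some successor in {w0, w2}.
        r → ◇r holds at w0, so ◇(r → ◇r) is true at w0.
      At w0: ◇q requires q at some successor in {w0, w2}.
        q holds at w0, so ◇q is true at w0.

No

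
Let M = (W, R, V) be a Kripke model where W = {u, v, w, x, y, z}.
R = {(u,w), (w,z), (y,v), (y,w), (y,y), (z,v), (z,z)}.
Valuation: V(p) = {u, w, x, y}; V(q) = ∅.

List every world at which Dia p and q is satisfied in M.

none

Let φ = Dia p and q. Evaluate φ at each world:
  u (successors {w}): φ is false.
  v (successors ∅): φ is false.
  w (successors {z}): φ is false.
  x (successors ∅): φ is false.
  y (successors {v, w, y}): φ is false.
  z (successors {v, z}): φ is false.
For instance, at z:
  At z: Dia p is false, q is false, so Dia p and q is false.
    At z: Dia p requires p at some successor in {v, z}.
      At v: p is false.
      At z: p is false.
    So Dia p is false at z.
Satisfying worlds: none.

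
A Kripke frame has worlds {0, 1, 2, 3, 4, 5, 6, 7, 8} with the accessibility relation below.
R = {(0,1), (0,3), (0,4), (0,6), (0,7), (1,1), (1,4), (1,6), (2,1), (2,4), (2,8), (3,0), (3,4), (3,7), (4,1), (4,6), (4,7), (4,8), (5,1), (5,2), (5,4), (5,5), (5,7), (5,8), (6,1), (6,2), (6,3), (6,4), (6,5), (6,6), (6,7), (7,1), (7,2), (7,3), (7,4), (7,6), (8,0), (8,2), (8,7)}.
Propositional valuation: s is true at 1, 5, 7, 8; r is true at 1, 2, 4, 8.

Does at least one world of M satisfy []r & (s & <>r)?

No

Let φ = []r & (s & <>r). Evaluate φ at each world:
  0 (successors {1, 3, 4, 6, 7}): φ is false.
  1 (successors {1, 4, 6}): φ is false.
  2 (successors {1, 4, 8}): φ is false.
  3 (successors {0, 4, 7}): φ is false.
  4 (successors {1, 6, 7, 8}): φ is false.
  5 (successors {1, 2, 4, 5, 7, 8}): φ is false.
  6 (successors {1, 2, 3, 4, 5, 6, 7}): φ is false.
  7 (successors {1, 2, 3, 4, 6}): φ is false.
  8 (successors {0, 2, 7}): φ is false.
For instance, at 1:
  At 1: []r is false, s & <>r is true, so []r & (s & <>r) is false.
    At 1: []r requires r at every successor {1, 4, 6}.
      r fails at 6, so []r is false at 1.
    At 1: s is true, <>r is true, so s & <>r is true.
      At 1: <>r requires r at some successor in {1, 4, 6}.
        r holds at 1, so <>r is true at 1.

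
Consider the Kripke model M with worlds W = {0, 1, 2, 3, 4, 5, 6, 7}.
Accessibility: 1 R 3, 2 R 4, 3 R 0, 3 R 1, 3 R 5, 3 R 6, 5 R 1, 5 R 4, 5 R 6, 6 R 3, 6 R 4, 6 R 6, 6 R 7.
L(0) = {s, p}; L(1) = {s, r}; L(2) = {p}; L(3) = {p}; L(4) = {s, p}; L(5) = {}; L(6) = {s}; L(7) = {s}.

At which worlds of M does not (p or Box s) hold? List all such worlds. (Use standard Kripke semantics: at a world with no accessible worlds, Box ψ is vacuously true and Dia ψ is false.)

1, 6

Recall that Box ψ holds at a world iff ψ holds at every accessible world, and Dia ψ holds iff ψ holds at some accessible world.
Let φ = not (p or Box s). Evaluate φ at each world:
  0 (successors ∅): φ is false.
  1 (successors {3}): φ is true.
  2 (successors {4}): φ is false.
  3 (successors {0, 1, 5, 6}): φ is false.
  4 (successors ∅): φ is false.
  5 (successors {1, 4, 6}): φ is false.
  6 (successors {3, 4, 6, 7}): φ is true.
  7 (successors ∅): φ is false.
For instance, at 5:
  At 5: p or Box s is true, so not (p or Box s) is false.
    At 5: p is false, Box s is true, so p or Box s is true.
      At 5: Box s requires s at every successor {1, 4, 6}.
        At 1: s is true.
        At 4: s is true.
        At 6: s is true.
      So Box s is true at 5.
Satisfying worlds: {1, 6}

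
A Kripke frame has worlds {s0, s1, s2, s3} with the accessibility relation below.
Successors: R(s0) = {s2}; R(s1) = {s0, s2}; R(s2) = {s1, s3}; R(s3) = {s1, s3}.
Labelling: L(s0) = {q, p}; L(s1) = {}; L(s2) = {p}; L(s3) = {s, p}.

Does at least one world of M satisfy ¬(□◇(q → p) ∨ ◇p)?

Recall that □ψ holds at a world iff ψ holds at every accessible world, and ◇ψ holds iff ψ holds at some accessible world.
Let φ = ¬(□◇(q → p) ∨ ◇p). Evaluate φ at each world:
  s0 (successors {s2}): φ is false.
  s1 (successors {s0, s2}): φ is false.
  s2 (successors {s1, s3}): φ is false.
  s3 (successors {s1, s3}): φ is false.
For instance, at s3:
  At s3: □◇(q → p) ∨ ◇p is true, so ¬(□◇(q → p) ∨ ◇p) is false.
    At s3: □◇(q → p) is true, ◇p is true, so □◇(q → p) ∨ ◇p is true.
      At s3: □◇(q → p) requires ◇(q → p) at every successor {s1, s3}.
        At s1: ◇(q → p) is true.
        At s3: ◇(q → p) is true.
      So □◇(q → p) is true at s3.
      At s3: ◇p requires p at some successor in {s1, s3}.
        p holds at s3, so ◇p is true at s3.

No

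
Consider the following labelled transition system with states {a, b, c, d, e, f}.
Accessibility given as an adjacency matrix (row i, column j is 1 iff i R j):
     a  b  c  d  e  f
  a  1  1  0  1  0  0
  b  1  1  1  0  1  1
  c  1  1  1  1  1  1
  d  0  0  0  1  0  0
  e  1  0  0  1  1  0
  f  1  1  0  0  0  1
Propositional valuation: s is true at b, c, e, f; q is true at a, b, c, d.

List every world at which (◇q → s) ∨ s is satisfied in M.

Let φ = (◇q → s) ∨ s. Evaluate φ at each world:
  a (successors {a, b, d}): φ is false.
  b (successors {a, b, c, e, f}): φ is true.
  c (successors {a, b, c, d, e, f}): φ is true.
  d (successors {d}): φ is false.
  e (successors {a, d, e}): φ is true.
  f (successors {a, b, f}): φ is true.
For instance, at a:
  At a: ◇q → s is false, s is false, so (◇q → s) ∨ s is false.
    At a: ◇q is true, s is false, so ◇q → s is false.
      At a: ◇q requires q at some successor in {a, b, d}.
        q holds at a, so ◇q is true at a.
Satisfying worlds: {b, c, e, f}

b, c, e, f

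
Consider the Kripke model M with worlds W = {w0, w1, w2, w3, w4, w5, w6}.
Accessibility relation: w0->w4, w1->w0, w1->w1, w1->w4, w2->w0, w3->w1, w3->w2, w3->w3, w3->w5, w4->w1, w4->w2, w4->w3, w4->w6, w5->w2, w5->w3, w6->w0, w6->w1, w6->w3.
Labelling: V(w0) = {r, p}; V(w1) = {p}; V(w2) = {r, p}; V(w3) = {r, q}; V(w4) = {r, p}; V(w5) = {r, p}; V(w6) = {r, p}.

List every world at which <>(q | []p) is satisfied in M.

Let φ = <>(q | []p). Evaluate φ at each world:
  w0 (successors {w4}): φ is false.
  w1 (successors {w0, w1, w4}): φ is true.
  w2 (successors {w0}): φ is true.
  w3 (successors {w1, w2, w3, w5}): φ is true.
  w4 (successors {w1, w2, w3, w6}): φ is true.
  w5 (successors {w2, w3}): φ is true.
  w6 (successors {w0, w1, w3}): φ is true.
For instance, at w2:
  At w2: <>(q | []p) requires q | []p at some successor in {w0}.
    q | []p holds at w0, so <>(q | []p) is true at w2.
      At w0: q is false, []p is true, so q | []p is true.
Satisfying worlds: {w1, w2, w3, w4, w5, w6}

w1, w2, w3, w4, w5, w6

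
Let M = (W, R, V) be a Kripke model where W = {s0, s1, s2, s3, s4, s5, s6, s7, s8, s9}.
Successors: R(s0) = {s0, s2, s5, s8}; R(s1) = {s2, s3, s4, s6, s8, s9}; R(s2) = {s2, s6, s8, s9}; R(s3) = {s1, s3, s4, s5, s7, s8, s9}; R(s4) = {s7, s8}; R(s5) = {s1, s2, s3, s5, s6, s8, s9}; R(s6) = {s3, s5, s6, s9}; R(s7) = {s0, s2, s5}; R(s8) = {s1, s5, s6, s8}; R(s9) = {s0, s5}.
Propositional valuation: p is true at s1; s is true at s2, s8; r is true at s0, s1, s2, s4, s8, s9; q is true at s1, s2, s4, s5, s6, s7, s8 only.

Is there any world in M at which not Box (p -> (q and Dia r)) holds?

Let φ = not Box (p -> (q and Dia r)). Evaluate φ at each world:
  s0 (successors {s0, s2, s5, s8}): φ is false.
  s1 (successors {s2, s3, s4, s6, s8, s9}): φ is false.
  s2 (successors {s2, s6, s8, s9}): φ is false.
  s3 (successors {s1, s3, s4, s5, s7, s8, s9}): φ is false.
  s4 (successors {s7, s8}): φ is false.
  s5 (successors {s1, s2, s3, s5, s6, s8, s9}): φ is false.
  s6 (successors {s3, s5, s6, s9}): φ is false.
  s7 (successors {s0, s2, s5}): φ is false.
  s8 (successors {s1, s5, s6, s8}): φ is false.
  s9 (successors {s0, s5}): φ is false.
For instance, at s1:
  At s1: Box (p -> (q and Dia r)) is true, so not Box (p -> (q and Dia r)) is false.
    At s1: Box (p -> (q and Dia r)) requires p -> (q and Dia r) at every successor {s2, s3, s4, s6, s8, s9}.
      At s2: p -> (q and Dia r) is true.
      At s3: p -> (q and Dia r) is true.
      At s4: p -> (q and Dia r) is true.
      At s6: p -> (q and Dia r) is true.
      At s8: p -> (q and Dia r) is true.
      At s9: p -> (q and Dia r) is true.
    So Box (p -> (q and Dia r)) is true at s1.

No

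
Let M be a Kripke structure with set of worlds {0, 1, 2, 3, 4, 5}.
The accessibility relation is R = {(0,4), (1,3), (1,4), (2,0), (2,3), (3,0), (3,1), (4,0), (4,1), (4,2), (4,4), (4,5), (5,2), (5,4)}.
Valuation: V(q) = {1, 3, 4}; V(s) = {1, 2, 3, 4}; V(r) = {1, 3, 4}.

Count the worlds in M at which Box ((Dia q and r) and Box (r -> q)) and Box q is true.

2

Recall that Box ψ holds at a world iff ψ holds at every accessible world, and Dia ψ holds iff ψ holds at some accessible world.
Let φ = Box ((Dia q and r) and Box (r -> q)) and Box q. Evaluate φ at each world:
  0 (successors {4}): φ is true.
  1 (successors {3, 4}): φ is true.
  2 (successors {0, 3}): φ is false.
  3 (successors {0, 1}): φ is false.
  4 (successors {0, 1, 2, 4, 5}): φ is false.
  5 (successors {2, 4}): φ is false.
For instance, at 2:
  At 2: Box ((Dia q and r) and Box (r -> q)) is false, Box q is false, so Box ((Dia q and r) and Box (r -> q)) and Box q is false.
    At 2: Box ((Dia q and r) and Box (r -> q)) requires (Dia q and r) and Box (r -> q) at every successor {0, 3}.
      (Dia q and r) and Box (r -> q) fails at 0, so Box ((Dia q and r) and Box (r -> q)) is false at 2.
    At 2: Box q requires q at every successor {0, 3}.
      q fails at 0, so Box q is false at 2.
Satisfying worlds: {0, 1}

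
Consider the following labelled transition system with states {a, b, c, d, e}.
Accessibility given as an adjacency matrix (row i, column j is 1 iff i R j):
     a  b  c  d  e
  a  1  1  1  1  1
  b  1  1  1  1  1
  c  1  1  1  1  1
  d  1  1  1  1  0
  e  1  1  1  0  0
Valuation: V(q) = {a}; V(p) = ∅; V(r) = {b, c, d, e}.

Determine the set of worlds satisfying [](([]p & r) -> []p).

Let φ = [](([]p & r) -> []p). Evaluate φ at each world:
  a (successors {a, b, c, d, e}): φ is true.
  b (successors {a, b, c, d, e}): φ is true.
  c (successors {a, b, c, d, e}): φ is true.
  d (successors {a, b, c, d}): φ is true.
  e (successors {a, b, c}): φ is true.
For instance, at c:
  At c: [](([]p & r) -> []p) requires ([]p & r) -> []p at every successor {a, b, c, d, e}.
    At a: ([]p & r) -> []p is true.
    At b: ([]p & r) -> []p is true.
    At c: ([]p & r) -> []p is true.
    At d: ([]p & r) -> []p is true.
    At e: ([]p & r) -> []p is true.
  So [](([]p & r) -> []p) is true at c.
Satisfying worlds: {a, b, c, d, e}

a, b, c, d, e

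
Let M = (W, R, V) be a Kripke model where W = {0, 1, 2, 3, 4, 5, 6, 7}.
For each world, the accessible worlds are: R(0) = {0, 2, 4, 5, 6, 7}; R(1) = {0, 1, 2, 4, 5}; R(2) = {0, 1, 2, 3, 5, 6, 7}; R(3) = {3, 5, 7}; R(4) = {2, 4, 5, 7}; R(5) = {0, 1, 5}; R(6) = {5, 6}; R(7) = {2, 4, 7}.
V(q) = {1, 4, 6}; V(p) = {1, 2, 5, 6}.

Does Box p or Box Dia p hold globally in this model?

Yes

Let φ = Box p or Box Dia p. Evaluate φ at each world:
  0 (successors {0, 2, 4, 5, 6, 7}): φ is true.
  1 (successors {0, 1, 2, 4, 5}): φ is true.
  2 (successors {0, 1, 2, 3, 5, 6, 7}): φ is true.
  3 (successors {3, 5, 7}): φ is true.
  4 (successors {2, 4, 5, 7}): φ is true.
  5 (successors {0, 1, 5}): φ is true.
  6 (successors {5, 6}): φ is true.
  7 (successors {2, 4, 7}): φ is true.
For instance, at 3:
  At 3: Box p is false, Box Dia p is true, so Box p or Box Dia p is true.
    At 3: Box p requires p at every successor {3, 5, 7}.
      p fails at 3, so Box p is false at 3.
    At 3: Box Dia p requires Dia p at every successor {3, 5, 7}.
      At 3: Dia p is true.
      At 5: Dia p is true.
      At 7: Dia p is true.
    So Box Dia p is true at 3.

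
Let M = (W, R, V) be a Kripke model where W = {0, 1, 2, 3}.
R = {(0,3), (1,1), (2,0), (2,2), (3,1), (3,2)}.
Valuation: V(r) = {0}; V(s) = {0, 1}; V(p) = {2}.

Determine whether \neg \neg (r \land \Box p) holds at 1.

No

At 1: \neg (r \land \Box p) is true, so \neg \neg (r \land \Box p) is false.
  At 1: r \land \Box p is false, so \neg (r \land \Box p) is true.
    At 1: r is false, \Box p is false, so r \land \Box p is false.
      At 1: \Box p requires p at every successor {1}.
        p fails at 1, so \Box p is false at 1.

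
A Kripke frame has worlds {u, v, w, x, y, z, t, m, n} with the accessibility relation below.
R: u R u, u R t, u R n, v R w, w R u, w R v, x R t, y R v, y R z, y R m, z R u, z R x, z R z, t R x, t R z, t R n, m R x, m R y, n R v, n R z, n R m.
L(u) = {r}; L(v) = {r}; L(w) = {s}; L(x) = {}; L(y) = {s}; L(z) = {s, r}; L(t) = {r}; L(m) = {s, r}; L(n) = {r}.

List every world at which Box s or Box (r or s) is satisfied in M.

u, v, w, x, y, n

Let φ = Box s or Box (r or s). Evaluate φ at each world:
  u (successors {u, t, n}): φ is true.
  v (successors {w}): φ is true.
  w (successors {u, v}): φ is true.
  x (successors {t}): φ is true.
  y (successors {v, z, m}): φ is true.
  z (successors {u, x, z}): φ is false.
  t (successors {x, z, n}): φ is false.
  m (successors {x, y}): φ is false.
  n (successors {v, z, m}): φ is true.
For instance, at w:
  At w: Box s is false, Box (r or s) is true, so Box s or Box (r or s) is true.
    At w: Box s requires s at every successor {u, v}.
      s fails at u, so Box s is false at w.
    At w: Box (r or s) requires r or s at every successor {u, v}.
      At u: r or s is true.
      At v: r or s is true.
    So Box (r or s) is true at w.
Satisfying worlds: {u, v, w, x, y, n}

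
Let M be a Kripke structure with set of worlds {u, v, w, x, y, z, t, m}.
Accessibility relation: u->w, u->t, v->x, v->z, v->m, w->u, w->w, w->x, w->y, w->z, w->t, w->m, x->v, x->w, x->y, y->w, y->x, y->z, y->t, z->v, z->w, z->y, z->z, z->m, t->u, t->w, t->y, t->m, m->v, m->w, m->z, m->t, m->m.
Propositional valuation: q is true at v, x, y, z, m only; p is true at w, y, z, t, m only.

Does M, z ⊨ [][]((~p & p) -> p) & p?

Recall that []ψ holds at a world iff ψ holds at every accessible world, and <>ψ holds iff ψ holds at some accessible world.
At z: [][]((~p & p) -> p) is true, p is true, so [][]((~p & p) -> p) & p is true.
  At z: [][]((~p & p) -> p) requires []((~p & p) -> p) at every successor {v, w, y, z, m}.
    At v: []((~p & p) -> p) is true.
    At w: []((~p & p) -> p) is true.
    At y: []((~p & p) -> p) is true.
    At z: []((~p & p) -> p) is true.
    At m: []((~p & p) -> p) is true.
  So [][]((~p & p) -> p) is true at z.

Yes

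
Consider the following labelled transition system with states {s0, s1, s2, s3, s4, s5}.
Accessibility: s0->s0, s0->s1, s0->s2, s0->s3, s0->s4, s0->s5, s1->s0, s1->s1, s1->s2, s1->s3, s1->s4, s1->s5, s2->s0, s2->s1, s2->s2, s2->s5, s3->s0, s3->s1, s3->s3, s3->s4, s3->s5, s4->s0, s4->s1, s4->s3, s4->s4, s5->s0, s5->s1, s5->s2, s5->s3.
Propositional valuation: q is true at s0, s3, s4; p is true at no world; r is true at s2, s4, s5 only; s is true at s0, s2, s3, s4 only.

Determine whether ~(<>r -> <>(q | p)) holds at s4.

Recall that <>ψ holds at a world iff ψ holds at some accessible world.
At s4: <>r -> <>(q | p) is true, so ~(<>r -> <>(q | p)) is false.
  At s4: <>r is true, <>(q | p) is true, so <>r -> <>(q | p) is true.
    At s4: <>r requires r at some successor in {s0, s1, s3, s4}.
      r holds at s4, so <>r is true at s4.
    At s4: <>(q | p) requires q | p at some successor in {s0, s1, s3, s4}.
      q | p holds at s0, so <>(q | p) is true at s4.

No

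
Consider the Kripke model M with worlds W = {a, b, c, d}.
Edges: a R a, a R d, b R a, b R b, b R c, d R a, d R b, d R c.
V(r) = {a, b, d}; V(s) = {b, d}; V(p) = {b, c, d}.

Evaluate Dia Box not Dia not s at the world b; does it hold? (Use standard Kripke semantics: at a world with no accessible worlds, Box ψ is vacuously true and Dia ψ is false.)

Yes

At b: Dia Box not Dia not s requires Box not Dia not s at some successor in {a, b, c}.
  Box not Dia not s holds at c, so Dia Box not Dia not s is true at b.
    At c: no accessible worlds, so Box not Dia not s holds vacuously.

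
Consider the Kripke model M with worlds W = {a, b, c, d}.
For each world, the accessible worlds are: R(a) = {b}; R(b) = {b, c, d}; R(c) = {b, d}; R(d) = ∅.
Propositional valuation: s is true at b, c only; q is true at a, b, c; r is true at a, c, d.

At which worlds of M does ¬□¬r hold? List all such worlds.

Let φ = ¬□¬r. Evaluate φ at each world:
  a (successors {b}): φ is false.
  b (successors {b, c, d}): φ is true.
  c (successors {b, d}): φ is true.
  d (successors ∅): φ is false.
For instance, at a:
  At a: □¬r is true, so ¬□¬r is false.
    At a: □¬r requires ¬r at every successor {b}.
      At b: ¬r is true.
    So □¬r is true at a.
Satisfying worlds: {b, c}

b, c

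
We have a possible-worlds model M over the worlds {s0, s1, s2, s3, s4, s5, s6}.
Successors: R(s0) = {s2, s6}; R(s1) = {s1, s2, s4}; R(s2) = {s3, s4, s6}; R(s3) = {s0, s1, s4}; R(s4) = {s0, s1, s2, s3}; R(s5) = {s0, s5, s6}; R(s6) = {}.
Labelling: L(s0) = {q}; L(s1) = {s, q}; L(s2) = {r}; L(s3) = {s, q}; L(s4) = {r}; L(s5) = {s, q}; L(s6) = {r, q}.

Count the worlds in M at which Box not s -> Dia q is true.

Let φ = Box not s -> Dia q. Evaluate φ at each world:
  s0 (successors {s2, s6}): φ is true.
  s1 (successors {s1, s2, s4}): φ is true.
  s2 (successors {s3, s4, s6}): φ is true.
  s3 (successors {s0, s1, s4}): φ is true.
  s4 (successors {s0, s1, s2, s3}): φ is true.
  s5 (successors {s0, s5, s6}): φ is true.
  s6 (successors ∅): φ is false.
For instance, at s0:
  At s0: Box not s is true, Dia q is true, so Box not s -> Dia q is true.
    At s0: Box not s requires not s at every successor {s2, s6}.
      At s2: not s is true.
      At s6: not s is true.
    So Box not s is true at s0.
    At s0: Dia q requires q at some successor in {s2, s6}.
      q holds at s6, so Dia q is true at s0.
Satisfying worlds: {s0, s1, s2, s3, s4, s5}

6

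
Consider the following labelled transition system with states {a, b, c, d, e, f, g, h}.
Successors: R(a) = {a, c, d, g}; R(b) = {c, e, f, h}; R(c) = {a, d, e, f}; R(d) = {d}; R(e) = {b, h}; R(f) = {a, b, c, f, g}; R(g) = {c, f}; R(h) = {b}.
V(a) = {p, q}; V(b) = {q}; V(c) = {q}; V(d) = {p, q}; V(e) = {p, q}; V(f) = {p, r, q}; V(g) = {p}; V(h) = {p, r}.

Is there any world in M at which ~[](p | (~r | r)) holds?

Recall that []ψ holds at a world iff ψ holds at every accessible world, and <>ψ holds iff ψ holds at some accessible world.
Let φ = ~[](p | (~r | r)). Evaluate φ at each world:
  a (successors {a, c, d, g}): φ is false.
  b (successors {c, e, f, h}): φ is false.
  c (successors {a, d, e, f}): φ is false.
  d (successors {d}): φ is false.
  e (successors {b, h}): φ is false.
  f (successors {a, b, c, f, g}): φ is false.
  g (successors {c, f}): φ is false.
  h (successors {b}): φ is false.
For instance, at a:
  At a: [](p | (~r | r)) is true, so ~[](p | (~r | r)) is false.
    At a: [](p | (~r | r)) requires p | (~r | r) at every successor {a, c, d, g}.
      At a: p | (~r | r) is true.
      At c: p | (~r | r) is true.
      At d: p | (~r | r) is true.
      At g: p | (~r | r) is true.
    So [](p | (~r | r)) is true at a.

No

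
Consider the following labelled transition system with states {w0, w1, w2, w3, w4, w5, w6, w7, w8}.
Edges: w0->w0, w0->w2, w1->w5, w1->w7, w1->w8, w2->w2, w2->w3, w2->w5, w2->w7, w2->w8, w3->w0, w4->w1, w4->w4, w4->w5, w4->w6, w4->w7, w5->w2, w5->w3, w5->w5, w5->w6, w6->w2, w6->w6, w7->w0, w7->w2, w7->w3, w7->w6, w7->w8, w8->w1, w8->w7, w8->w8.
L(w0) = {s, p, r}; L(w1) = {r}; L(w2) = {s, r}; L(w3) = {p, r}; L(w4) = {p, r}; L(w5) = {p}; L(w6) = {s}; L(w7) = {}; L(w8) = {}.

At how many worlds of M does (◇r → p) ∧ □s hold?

Let φ = (◇r → p) ∧ □s. Evaluate φ at each world:
  w0 (successors {w0, w2}): φ is true.
  w1 (successors {w5, w7, w8}): φ is false.
  w2 (successors {w2, w3, w5, w7, w8}): φ is false.
  w3 (successors {w0}): φ is true.
  w4 (successors {w1, w4, w5, w6, w7}): φ is false.
  w5 (successors {w2, w3, w5, w6}): φ is false.
  w6 (successors {w2, w6}): φ is false.
  w7 (successors {w0, w2, w3, w6, w8}): φ is false.
  w8 (successors {w1, w7, w8}): φ is false.
For instance, at w6:
  At w6: ◇r → p is false, □s is true, so (◇r → p) ∧ □s is false.
    At w6: ◇r is true, p is false, so ◇r → p is false.
      At w6: ◇r requires r at some successor in {w2, w6}.
        r holds at w2, so ◇r is true at w6.
    At w6: □s requires s at every successor {w2, w6}.
      At w2: s is true.
      At w6: s is true.
    So □s is true at w6.
Satisfying worlds: {w0, w3}

2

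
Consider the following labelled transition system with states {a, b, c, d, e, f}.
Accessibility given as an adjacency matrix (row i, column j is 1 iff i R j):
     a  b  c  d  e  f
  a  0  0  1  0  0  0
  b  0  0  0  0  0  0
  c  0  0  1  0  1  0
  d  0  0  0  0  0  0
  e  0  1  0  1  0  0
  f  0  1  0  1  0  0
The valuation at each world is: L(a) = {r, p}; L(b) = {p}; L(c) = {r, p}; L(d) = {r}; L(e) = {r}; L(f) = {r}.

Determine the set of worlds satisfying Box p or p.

Let φ = Box p or p. Evaluate φ at each world:
  a (successors {c}): φ is true.
  b (successors ∅): φ is true.
  c (successors {c, e}): φ is true.
  d (successors ∅): φ is true.
  e (successors {b, d}): φ is false.
  f (successors {b, d}): φ is false.
For instance, at a:
  At a: Box p is true, p is true, so Box p or p is true.
    At a: Box p requires p at every successor {c}.
      At c: p is true.
    So Box p is true at a.
Satisfying worlds: {a, b, c, d}

a, b, c, d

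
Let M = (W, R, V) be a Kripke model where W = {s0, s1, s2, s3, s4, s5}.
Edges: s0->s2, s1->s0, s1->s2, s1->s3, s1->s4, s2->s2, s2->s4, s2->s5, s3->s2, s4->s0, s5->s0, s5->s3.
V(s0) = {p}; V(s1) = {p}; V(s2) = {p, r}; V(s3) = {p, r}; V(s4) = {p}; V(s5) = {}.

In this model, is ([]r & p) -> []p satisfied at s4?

Yes

At s4: []r & p is false, []p is true, so ([]r & p) -> []p is true.
  At s4: []r is false, p is true, so []r & p is false.
    At s4: []r requires r at every successor {s0}.
      r fails at s0, so []r is false at s4.
  At s4: []p requires p at every successor {s0}.
    At s0: p is true.
  So []p is true at s4.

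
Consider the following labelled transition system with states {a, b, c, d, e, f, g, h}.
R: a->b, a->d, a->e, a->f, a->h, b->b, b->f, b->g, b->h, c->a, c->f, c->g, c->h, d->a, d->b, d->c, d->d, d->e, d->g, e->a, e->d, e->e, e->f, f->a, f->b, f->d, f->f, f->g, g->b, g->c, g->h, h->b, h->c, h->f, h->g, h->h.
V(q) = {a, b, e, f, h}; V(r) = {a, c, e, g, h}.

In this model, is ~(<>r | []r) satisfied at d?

Recall that []ψ holds at a world iff ψ holds at every accessible world, and <>ψ holds iff ψ holds at some accessible world.
At d: <>r | []r is true, so ~(<>r | []r) is false.
  At d: <>r is true, []r is false, so <>r | []r is true.
    At d: <>r requires r at some successor in {a, b, c, d, e, g}.
      r holds at a, so <>r is true at d.
    At d: []r requires r at every successor {a, b, c, d, e, g}.
      r fails at b, so []r is false at d.

No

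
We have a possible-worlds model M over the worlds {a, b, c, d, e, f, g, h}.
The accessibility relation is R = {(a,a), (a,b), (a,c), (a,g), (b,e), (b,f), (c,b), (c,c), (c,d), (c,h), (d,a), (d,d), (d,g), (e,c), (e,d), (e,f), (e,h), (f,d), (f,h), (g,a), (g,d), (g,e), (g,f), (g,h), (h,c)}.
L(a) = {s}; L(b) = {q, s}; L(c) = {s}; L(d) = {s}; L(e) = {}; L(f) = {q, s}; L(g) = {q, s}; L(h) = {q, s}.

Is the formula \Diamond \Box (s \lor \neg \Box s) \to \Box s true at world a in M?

At a: \Diamond \Box (s \lor \neg \Box s) is true, \Box s is true, so \Diamond \Box (s \lor \neg \Box s) \to \Box s is true.
  At a: \Diamond \Box (s \lor \neg \Box s) requires \Box (s \lor \neg \Box s) at some successor in {a, b, c, g}.
    \Box (s \lor \neg \Box s) holds at a, so \Diamond \Box (s \lor \neg \Box s) is true at a.
      At a: \Box (s \lor \neg \Box s) requires s \lor \neg \Box s at every successor {a, b, c, g}.
        At a: s \lor \neg \Box s is true.
        At b: s \lor \neg \Box s is true.
        At c: s \lor \neg \Box s is true.
        At g: s \lor \neg \Box s is true.
      So \Box (s \lor \neg \Box s) is true at a.
  At a: \Box s requires s at every successor {a, b, c, g}.
    At a: s is true.
    At b: s is true.
    At c: s is true.
    At g: s is true.
  So \Box s is true at a.

Yes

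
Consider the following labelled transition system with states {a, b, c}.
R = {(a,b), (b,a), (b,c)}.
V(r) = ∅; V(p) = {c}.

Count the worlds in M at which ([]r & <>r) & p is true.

Let φ = ([]r & <>r) & p. Evaluate φ at each world:
  a (successors {b}): φ is false.
  b (successors {a, c}): φ is false.
  c (successors ∅): φ is false.
For instance, at a:
  At a: []r & <>r is false, p is false, so ([]r & <>r) & p is false.
    At a: []r is false, <>r is false, so []r & <>r is false.
      At a: []r requires r at every successor {b}.
        r fails at b, so []r is false at a.
      At a: <>r requires r at some successor in {b}.
        At b: r is false.
      So <>r is false at a.
Satisfying worlds: none.

0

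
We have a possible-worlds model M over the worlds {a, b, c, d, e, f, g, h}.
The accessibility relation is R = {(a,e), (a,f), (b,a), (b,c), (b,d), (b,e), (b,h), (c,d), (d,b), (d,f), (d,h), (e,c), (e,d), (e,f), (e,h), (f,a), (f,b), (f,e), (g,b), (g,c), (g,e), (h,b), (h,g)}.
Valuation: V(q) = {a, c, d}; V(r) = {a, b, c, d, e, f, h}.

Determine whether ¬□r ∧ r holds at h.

At h: ¬□r is true, r is true, so ¬□r ∧ r is true.
  At h: □r is false, so ¬□r is true.
    At h: □r requires r at every successor {b, g}.
      r fails at g, so □r is false at h.

Yes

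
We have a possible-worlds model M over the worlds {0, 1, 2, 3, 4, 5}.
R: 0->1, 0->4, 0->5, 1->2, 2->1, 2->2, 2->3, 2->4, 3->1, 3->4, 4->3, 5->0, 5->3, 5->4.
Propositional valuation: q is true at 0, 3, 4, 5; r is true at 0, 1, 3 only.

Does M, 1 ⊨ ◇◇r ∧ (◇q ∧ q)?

At 1: ◇◇r is true, ◇q ∧ q is false, so ◇◇r ∧ (◇q ∧ q) is false.
  At 1: ◇◇r requires ◇r at some successor in {2}.
    ◇r holds at 2, so ◇◇r is true at 1.
      At 2: ◇r requires r at some successor in {1, 2, 3, 4}.
        r holds at 1, so ◇r is true at 2.
  At 1: ◇q is false, q is false, so ◇q ∧ q is false.
    At 1: ◇q requires q at some successor in {2}.
      At 2: q is false.
    So ◇q is false at 1.

No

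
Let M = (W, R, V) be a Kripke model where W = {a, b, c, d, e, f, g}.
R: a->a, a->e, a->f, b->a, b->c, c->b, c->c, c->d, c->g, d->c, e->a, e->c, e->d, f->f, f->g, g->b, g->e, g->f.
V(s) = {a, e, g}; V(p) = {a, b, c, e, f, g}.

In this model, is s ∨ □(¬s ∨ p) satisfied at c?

Yes

At c: s is false, □(¬s ∨ p) is true, so s ∨ □(¬s ∨ p) is true.
  At c: □(¬s ∨ p) requires ¬s ∨ p at every successor {b, c, d, g}.
    At b: ¬s ∨ p is true.
    At c: ¬s ∨ p is true.
    At d: ¬s ∨ p is true.
    At g: ¬s ∨ p is true.
  So □(¬s ∨ p) is true at c.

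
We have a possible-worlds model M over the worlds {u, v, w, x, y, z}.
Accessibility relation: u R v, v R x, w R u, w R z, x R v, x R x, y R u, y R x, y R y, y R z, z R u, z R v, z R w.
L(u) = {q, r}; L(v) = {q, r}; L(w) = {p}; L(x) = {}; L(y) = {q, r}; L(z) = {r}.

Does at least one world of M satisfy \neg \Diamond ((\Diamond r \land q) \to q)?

Let φ = \neg \Diamond ((\Diamond r \land q) \to q). Evaluate φ at each world:
  u (successors {v}): φ is false.
  v (successors {x}): φ is false.
  w (successors {u, z}): φ is false.
  x (successors {v, x}): φ is false.
  y (successors {u, x, y, z}): φ is false.
  z (successors {u, v, w}): φ is false.
For instance, at v:
  At v: \Diamond ((\Diamond r \land q) \to q) is true, so \neg \Diamond ((\Diamond r \land q) \to q) is false.
    At v: \Diamond ((\Diamond r \land q) \to q) requires (\Diamond r \land q) \to q at some successor in {x}.
      (\Diamond r \land q) \to q holds at x, so \Diamond ((\Diamond r \land q) \to q) is true at v.

No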